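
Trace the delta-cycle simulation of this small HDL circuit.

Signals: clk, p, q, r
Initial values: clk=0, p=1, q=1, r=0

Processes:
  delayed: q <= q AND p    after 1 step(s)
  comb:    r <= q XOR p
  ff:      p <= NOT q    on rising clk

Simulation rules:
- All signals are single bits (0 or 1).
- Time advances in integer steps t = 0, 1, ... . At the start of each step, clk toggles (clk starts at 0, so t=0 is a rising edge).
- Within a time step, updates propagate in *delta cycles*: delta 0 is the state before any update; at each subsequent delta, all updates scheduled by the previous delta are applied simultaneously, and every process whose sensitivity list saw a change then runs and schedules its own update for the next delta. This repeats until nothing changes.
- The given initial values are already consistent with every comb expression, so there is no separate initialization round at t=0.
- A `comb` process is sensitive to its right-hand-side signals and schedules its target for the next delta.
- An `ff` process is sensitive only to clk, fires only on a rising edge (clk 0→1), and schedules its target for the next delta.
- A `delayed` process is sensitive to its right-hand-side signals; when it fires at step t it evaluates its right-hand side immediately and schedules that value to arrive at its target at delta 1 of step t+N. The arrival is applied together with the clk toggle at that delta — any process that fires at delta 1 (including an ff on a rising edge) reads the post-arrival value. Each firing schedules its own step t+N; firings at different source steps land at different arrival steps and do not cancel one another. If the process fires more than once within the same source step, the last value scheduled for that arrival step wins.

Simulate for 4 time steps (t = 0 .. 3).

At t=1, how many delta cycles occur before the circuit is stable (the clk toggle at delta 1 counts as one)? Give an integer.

t0.Δ0 r=0 clk=0 q=1 p=1
t0.Δ1 r=0 clk=1 q=1 p=1
t0.Δ2 r=0 clk=1 q=1 p=0
t0.Δ3 r=1 clk=1 q=1 p=0
t1.Δ0 r=1 clk=1 q=1 p=0
t1.Δ1 r=1 clk=0 q=0 p=0
t1.Δ2 r=0 clk=0 q=0 p=0
t2.Δ0 r=0 clk=0 q=0 p=0
t2.Δ1 r=0 clk=1 q=0 p=0
t2.Δ2 r=0 clk=1 q=0 p=1
t2.Δ3 r=1 clk=1 q=0 p=1
t3.Δ0 r=1 clk=1 q=0 p=1
t3.Δ1 r=1 clk=0 q=0 p=1

2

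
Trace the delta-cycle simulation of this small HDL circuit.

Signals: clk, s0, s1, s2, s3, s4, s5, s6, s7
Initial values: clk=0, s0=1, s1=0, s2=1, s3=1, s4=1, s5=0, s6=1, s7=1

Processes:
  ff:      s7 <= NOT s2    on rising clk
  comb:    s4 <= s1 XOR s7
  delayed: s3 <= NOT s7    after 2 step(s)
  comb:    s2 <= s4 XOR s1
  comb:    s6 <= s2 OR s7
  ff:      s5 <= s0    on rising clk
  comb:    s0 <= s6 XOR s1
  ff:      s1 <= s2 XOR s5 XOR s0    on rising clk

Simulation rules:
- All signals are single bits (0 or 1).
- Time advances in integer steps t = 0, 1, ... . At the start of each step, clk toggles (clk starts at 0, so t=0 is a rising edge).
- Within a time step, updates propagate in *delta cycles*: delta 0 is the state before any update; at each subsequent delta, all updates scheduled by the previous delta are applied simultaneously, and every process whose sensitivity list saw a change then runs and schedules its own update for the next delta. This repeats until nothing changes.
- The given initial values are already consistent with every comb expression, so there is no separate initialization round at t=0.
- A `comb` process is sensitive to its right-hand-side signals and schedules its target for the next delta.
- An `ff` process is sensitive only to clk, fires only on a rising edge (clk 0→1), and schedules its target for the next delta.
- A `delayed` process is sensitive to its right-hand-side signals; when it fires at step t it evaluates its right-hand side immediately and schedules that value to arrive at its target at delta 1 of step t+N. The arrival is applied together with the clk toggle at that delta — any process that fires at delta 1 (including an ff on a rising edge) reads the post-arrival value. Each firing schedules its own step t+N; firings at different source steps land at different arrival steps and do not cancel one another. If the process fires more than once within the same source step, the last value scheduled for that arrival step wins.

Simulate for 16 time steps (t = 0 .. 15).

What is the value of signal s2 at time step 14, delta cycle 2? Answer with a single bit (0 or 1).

0

t=0 Δ0: s6=1 s5=0 s4=1 s3=1 s1=0 s7=1 clk=0 s2=1 s0=1
  Δ1: clk:0→1
  Δ2: s5:0→1, s7:1→0
  Δ3: s4:1→0
  Δ4: s2:1→0
  Δ5: s6:1→0
  Δ6: s0:1→0
  (6Δ to stable)
t=1 Δ0: s6=0 s5=1 s4=0 s3=1 s1=0 s7=0 clk=1 s2=0 s0=0
  Δ1: clk:1→0
  (1Δ to stable)
t=2 Δ0: s6=0 s5=1 s4=0 s3=1 s1=0 s7=0 clk=0 s2=0 s0=0
  Δ1: clk:0→1
  Δ2: s5:1→0, s1:0→1, s7:0→1
  Δ3: s6:0→1, s2:0→1, s0:0→1
  Δ4: s0:1→0
  (4Δ to stable)
t=3 Δ0: s6=1 s5=0 s4=0 s3=1 s1=1 s7=1 clk=1 s2=1 s0=0
  Δ1: clk:1→0
  (1Δ to stable)
t=4 Δ0: s6=1 s5=0 s4=0 s3=1 s1=1 s7=1 clk=0 s2=1 s0=0
  Δ1: s3:1→0, clk:0→1
  Δ2: s7:1→0
  Δ3: s4:0→1
  Δ4: s2:1→0
  Δ5: s6:1→0
  Δ6: s0:0→1
  (6Δ to stable)
t=5 Δ0: s6=0 s5=0 s4=1 s3=0 s1=1 s7=0 clk=1 s2=0 s0=1
  Δ1: clk:1→0
  (1Δ to stable)
t=6 Δ0: s6=0 s5=0 s4=1 s3=0 s1=1 s7=0 clk=0 s2=0 s0=1
  Δ1: s3:0→1, clk:0→1
  Δ2: s5:0→1, s7:0→1
  Δ3: s6:0→1, s4:1→0
  Δ4: s2:0→1, s0:1→0
  (4Δ to stable)
t=7 Δ0: s6=1 s5=1 s4=0 s3=1 s1=1 s7=1 clk=1 s2=1 s0=0
  Δ1: clk:1→0
  (1Δ to stable)
t=8 Δ0: s6=1 s5=1 s4=0 s3=1 s1=1 s7=1 clk=0 s2=1 s0=0
  Δ1: s3:1→0, clk:0→1
  Δ2: s5:1→0, s1:1→0, s7:1→0
  Δ3: s2:1→0, s0:0→1
  Δ4: s6:1→0
  Δ5: s0:1→0
  (5Δ to stable)
t=9 Δ0: s6=0 s5=0 s4=0 s3=0 s1=0 s7=0 clk=1 s2=0 s0=0
  Δ1: clk:1→0
  (1Δ to stable)
t=10 Δ0: s6=0 s5=0 s4=0 s3=0 s1=0 s7=0 clk=0 s2=0 s0=0
  Δ1: s3:0→1, clk:0→1
  Δ2: s7:0→1
  Δ3: s6:0→1, s4:0→1
  Δ4: s2:0→1, s0:0→1
  (4Δ to stable)
t=11 Δ0: s6=1 s5=0 s4=1 s3=1 s1=0 s7=1 clk=1 s2=1 s0=1
  Δ1: clk:1→0
  (1Δ to stable)
t=12 Δ0: s6=1 s5=0 s4=1 s3=1 s1=0 s7=1 clk=0 s2=1 s0=1
  Δ1: s3:1→0, clk:0→1
  Δ2: s5:0→1, s7:1→0
  Δ3: s4:1→0
  Δ4: s2:1→0
  Δ5: s6:1→0
  Δ6: s0:1→0
  (6Δ to stable)
t=13 Δ0: s6=0 s5=1 s4=0 s3=0 s1=0 s7=0 clk=1 s2=0 s0=0
  Δ1: clk:1→0
  (1Δ to stable)
t=14 Δ0: s6=0 s5=1 s4=0 s3=0 s1=0 s7=0 clk=0 s2=0 s0=0
  Δ1: s3:0→1, clk:0→1
  Δ2: s5:1→0, s1:0→1, s7:0→1
  Δ3: s6:0→1, s2:0→1, s0:0→1
  Δ4: s0:1→0
  (4Δ to stable)
t=15 Δ0: s6=1 s5=0 s4=0 s3=1 s1=1 s7=1 clk=1 s2=1 s0=0
  Δ1: clk:1→0
  (1Δ to stable)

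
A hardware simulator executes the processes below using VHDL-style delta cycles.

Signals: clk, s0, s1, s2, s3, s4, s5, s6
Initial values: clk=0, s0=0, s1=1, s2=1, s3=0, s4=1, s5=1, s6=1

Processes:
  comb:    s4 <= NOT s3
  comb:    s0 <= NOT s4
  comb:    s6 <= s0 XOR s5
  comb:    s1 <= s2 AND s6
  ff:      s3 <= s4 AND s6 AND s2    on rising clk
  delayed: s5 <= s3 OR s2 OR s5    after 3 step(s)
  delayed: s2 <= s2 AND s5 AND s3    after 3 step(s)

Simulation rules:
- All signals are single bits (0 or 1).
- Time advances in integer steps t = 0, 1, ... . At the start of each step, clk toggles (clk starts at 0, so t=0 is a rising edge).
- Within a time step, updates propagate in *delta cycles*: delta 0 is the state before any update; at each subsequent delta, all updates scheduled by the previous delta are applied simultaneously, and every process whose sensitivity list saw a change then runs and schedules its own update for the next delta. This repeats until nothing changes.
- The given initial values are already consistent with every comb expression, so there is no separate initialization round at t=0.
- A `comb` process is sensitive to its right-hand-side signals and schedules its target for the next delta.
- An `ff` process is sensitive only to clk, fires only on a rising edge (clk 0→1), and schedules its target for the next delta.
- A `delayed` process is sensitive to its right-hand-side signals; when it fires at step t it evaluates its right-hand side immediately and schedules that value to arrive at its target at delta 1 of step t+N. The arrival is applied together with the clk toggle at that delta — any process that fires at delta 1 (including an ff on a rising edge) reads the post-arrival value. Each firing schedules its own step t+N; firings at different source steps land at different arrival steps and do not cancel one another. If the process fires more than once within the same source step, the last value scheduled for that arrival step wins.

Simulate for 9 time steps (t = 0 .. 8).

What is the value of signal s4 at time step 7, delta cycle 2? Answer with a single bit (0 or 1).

1

[bits: clk,s3,s5,s1,s2,s4,s6,s0]
t=0: Δ0=00111110 Δ1=10111110 Δ2=11111110 Δ3=11111010 Δ4=11111011 Δ5=11111001 Δ6=11101001 | 6Δ
t=1: Δ0=11101001 Δ1=01101001 | 1Δ
t=2: Δ0=01101001 Δ1=11101001 Δ2=10101001 Δ3=10101101 Δ4=10101100 Δ5=10101110 Δ6=10111110 | 6Δ
t=3: Δ0=10111110 Δ1=00111110 | 1Δ
t=4: Δ0=00111110 Δ1=10111110 Δ2=11111110 Δ3=11111010 Δ4=11111011 Δ5=11111001 Δ6=11101001 | 6Δ
t=5: Δ0=11101001 Δ1=01100001 | 1Δ
t=6: Δ0=01100001 Δ1=11100001 Δ2=10100001 Δ3=10100101 Δ4=10100100 Δ5=10100110 | 5Δ
t=7: Δ0=10100110 Δ1=00101110 Δ2=00111110 | 2Δ
t=8: Δ0=00111110 Δ1=10110110 Δ2=10100110 | 2Δ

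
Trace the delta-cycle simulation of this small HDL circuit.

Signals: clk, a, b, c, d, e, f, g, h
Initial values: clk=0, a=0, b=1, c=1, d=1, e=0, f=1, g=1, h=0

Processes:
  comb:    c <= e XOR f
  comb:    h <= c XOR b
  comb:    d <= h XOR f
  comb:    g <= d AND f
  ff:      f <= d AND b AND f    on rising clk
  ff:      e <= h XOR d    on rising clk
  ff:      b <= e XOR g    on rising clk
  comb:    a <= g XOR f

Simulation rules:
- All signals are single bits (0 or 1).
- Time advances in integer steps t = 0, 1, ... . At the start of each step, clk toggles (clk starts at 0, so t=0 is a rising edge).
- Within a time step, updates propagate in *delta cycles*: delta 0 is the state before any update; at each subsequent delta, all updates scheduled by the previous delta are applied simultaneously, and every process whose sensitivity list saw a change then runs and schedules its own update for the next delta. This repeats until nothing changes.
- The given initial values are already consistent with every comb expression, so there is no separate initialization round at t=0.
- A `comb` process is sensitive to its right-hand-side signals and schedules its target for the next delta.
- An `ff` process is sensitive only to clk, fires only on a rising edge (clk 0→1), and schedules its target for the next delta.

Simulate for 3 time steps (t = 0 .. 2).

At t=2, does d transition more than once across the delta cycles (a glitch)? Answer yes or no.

t=0 Δ0: c=1 g=1 f=1 b=1 e=0 h=0 a=0 d=1 clk=0
  Δ1: clk:0→1
  Δ2: e:0→1
  Δ3: c:1→0
  Δ4: h:0→1
  Δ5: d:1→0
  Δ6: g:1→0
  Δ7: a:0→1
  (7Δ to stable)
t=1 Δ0: c=0 g=0 f=1 b=1 e=1 h=1 a=1 d=0 clk=1
  Δ1: clk:1→0
  (1Δ to stable)
t=2 Δ0: c=0 g=0 f=1 b=1 e=1 h=1 a=1 d=0 clk=0
  Δ1: clk:0→1
  Δ2: f:1→0
  Δ3: c:0→1, a:1→0, d:0→1
  Δ4: h:1→0
  Δ5: d:1→0
  (5Δ to stable)

yes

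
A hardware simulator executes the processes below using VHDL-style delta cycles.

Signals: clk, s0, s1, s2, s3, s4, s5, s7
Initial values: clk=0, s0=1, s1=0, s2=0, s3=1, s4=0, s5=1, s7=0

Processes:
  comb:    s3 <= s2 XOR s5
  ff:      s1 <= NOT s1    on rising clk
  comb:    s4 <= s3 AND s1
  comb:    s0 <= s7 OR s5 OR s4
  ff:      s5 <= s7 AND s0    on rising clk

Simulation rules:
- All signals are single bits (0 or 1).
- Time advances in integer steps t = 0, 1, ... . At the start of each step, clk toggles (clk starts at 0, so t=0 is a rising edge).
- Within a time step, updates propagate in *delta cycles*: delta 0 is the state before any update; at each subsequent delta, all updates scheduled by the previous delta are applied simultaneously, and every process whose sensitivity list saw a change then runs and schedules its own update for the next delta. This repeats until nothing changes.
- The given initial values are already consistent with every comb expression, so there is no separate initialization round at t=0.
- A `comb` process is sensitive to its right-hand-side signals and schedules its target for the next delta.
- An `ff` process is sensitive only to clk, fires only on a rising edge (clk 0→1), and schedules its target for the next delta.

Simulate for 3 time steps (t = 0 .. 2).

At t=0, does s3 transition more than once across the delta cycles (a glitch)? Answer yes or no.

[bits: s5,s0,clk,s7,s2,s3,s4,s1]
t=0: Δ0=11000100 Δ1=11100100 Δ2=01100101 Δ3=00100011 Δ4=01100001 Δ5=00100001 | 5Δ
t=1: Δ0=00100001 Δ1=00000001 | 1Δ
t=2: Δ0=00000001 Δ1=00100001 Δ2=00100000 | 2Δ

no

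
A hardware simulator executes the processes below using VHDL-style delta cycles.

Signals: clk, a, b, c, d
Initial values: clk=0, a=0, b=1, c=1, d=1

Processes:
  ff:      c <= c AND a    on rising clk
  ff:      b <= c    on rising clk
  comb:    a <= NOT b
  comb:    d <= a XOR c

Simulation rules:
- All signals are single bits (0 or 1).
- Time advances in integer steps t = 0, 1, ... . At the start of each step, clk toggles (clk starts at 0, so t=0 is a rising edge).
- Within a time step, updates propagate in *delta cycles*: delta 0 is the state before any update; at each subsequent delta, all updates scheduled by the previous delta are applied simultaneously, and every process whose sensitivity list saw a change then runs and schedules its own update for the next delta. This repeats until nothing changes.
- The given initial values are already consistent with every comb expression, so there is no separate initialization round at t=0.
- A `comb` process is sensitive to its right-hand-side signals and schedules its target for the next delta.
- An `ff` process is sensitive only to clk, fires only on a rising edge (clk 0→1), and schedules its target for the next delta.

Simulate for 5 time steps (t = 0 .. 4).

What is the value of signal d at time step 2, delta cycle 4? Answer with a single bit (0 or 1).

1

t0.Δ0 clk=0 d=1 a=0 b=1 c=1
t0.Δ1 clk=1 d=1 a=0 b=1 c=1
t0.Δ2 clk=1 d=1 a=0 b=1 c=0
t0.Δ3 clk=1 d=0 a=0 b=1 c=0
t1.Δ0 clk=1 d=0 a=0 b=1 c=0
t1.Δ1 clk=0 d=0 a=0 b=1 c=0
t2.Δ0 clk=0 d=0 a=0 b=1 c=0
t2.Δ1 clk=1 d=0 a=0 b=1 c=0
t2.Δ2 clk=1 d=0 a=0 b=0 c=0
t2.Δ3 clk=1 d=0 a=1 b=0 c=0
t2.Δ4 clk=1 d=1 a=1 b=0 c=0
t3.Δ0 clk=1 d=1 a=1 b=0 c=0
t3.Δ1 clk=0 d=1 a=1 b=0 c=0
t4.Δ0 clk=0 d=1 a=1 b=0 c=0
t4.Δ1 clk=1 d=1 a=1 b=0 c=0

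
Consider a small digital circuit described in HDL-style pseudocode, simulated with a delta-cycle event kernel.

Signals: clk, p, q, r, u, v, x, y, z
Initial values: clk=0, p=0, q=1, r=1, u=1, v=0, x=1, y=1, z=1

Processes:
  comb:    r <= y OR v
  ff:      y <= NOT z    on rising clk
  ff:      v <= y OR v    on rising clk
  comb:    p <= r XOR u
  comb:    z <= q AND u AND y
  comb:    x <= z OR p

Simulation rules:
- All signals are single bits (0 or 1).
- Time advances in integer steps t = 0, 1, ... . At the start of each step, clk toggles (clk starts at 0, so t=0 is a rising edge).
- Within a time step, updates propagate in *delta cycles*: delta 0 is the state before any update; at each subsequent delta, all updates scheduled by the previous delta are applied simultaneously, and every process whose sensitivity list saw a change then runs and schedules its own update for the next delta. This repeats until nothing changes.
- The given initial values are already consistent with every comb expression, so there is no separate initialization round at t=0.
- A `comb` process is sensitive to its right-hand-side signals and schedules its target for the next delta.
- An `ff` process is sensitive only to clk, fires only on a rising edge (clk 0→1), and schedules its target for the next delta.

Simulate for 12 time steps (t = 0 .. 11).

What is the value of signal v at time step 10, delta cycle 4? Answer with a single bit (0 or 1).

t0.Δ0 r=1 x=1 q=1 clk=0 p=0 v=0 u=1 y=1 z=1
t0.Δ1 r=1 x=1 q=1 clk=1 p=0 v=0 u=1 y=1 z=1
t0.Δ2 r=1 x=1 q=1 clk=1 p=0 v=1 u=1 y=0 z=1
t0.Δ3 r=1 x=1 q=1 clk=1 p=0 v=1 u=1 y=0 z=0
t0.Δ4 r=1 x=0 q=1 clk=1 p=0 v=1 u=1 y=0 z=0
t1.Δ0 r=1 x=0 q=1 clk=1 p=0 v=1 u=1 y=0 z=0
t1.Δ1 r=1 x=0 q=1 clk=0 p=0 v=1 u=1 y=0 z=0
t2.Δ0 r=1 x=0 q=1 clk=0 p=0 v=1 u=1 y=0 z=0
t2.Δ1 r=1 x=0 q=1 clk=1 p=0 v=1 u=1 y=0 z=0
t2.Δ2 r=1 x=0 q=1 clk=1 p=0 v=1 u=1 y=1 z=0
t2.Δ3 r=1 x=0 q=1 clk=1 p=0 v=1 u=1 y=1 z=1
t2.Δ4 r=1 x=1 q=1 clk=1 p=0 v=1 u=1 y=1 z=1
t3.Δ0 r=1 x=1 q=1 clk=1 p=0 v=1 u=1 y=1 z=1
t3.Δ1 r=1 x=1 q=1 clk=0 p=0 v=1 u=1 y=1 z=1
t4.Δ0 r=1 x=1 q=1 clk=0 p=0 v=1 u=1 y=1 z=1
t4.Δ1 r=1 x=1 q=1 clk=1 p=0 v=1 u=1 y=1 z=1
t4.Δ2 r=1 x=1 q=1 clk=1 p=0 v=1 u=1 y=0 z=1
t4.Δ3 r=1 x=1 q=1 clk=1 p=0 v=1 u=1 y=0 z=0
t4.Δ4 r=1 x=0 q=1 clk=1 p=0 v=1 u=1 y=0 z=0
t5.Δ0 r=1 x=0 q=1 clk=1 p=0 v=1 u=1 y=0 z=0
t5.Δ1 r=1 x=0 q=1 clk=0 p=0 v=1 u=1 y=0 z=0
t6.Δ0 r=1 x=0 q=1 clk=0 p=0 v=1 u=1 y=0 z=0
t6.Δ1 r=1 x=0 q=1 clk=1 p=0 v=1 u=1 y=0 z=0
t6.Δ2 r=1 x=0 q=1 clk=1 p=0 v=1 u=1 y=1 z=0
t6.Δ3 r=1 x=0 q=1 clk=1 p=0 v=1 u=1 y=1 z=1
t6.Δ4 r=1 x=1 q=1 clk=1 p=0 v=1 u=1 y=1 z=1
t7.Δ0 r=1 x=1 q=1 clk=1 p=0 v=1 u=1 y=1 z=1
t7.Δ1 r=1 x=1 q=1 clk=0 p=0 v=1 u=1 y=1 z=1
t8.Δ0 r=1 x=1 q=1 clk=0 p=0 v=1 u=1 y=1 z=1
t8.Δ1 r=1 x=1 q=1 clk=1 p=0 v=1 u=1 y=1 z=1
t8.Δ2 r=1 x=1 q=1 clk=1 p=0 v=1 u=1 y=0 z=1
t8.Δ3 r=1 x=1 q=1 clk=1 p=0 v=1 u=1 y=0 z=0
t8.Δ4 r=1 x=0 q=1 clk=1 p=0 v=1 u=1 y=0 z=0
t9.Δ0 r=1 x=0 q=1 clk=1 p=0 v=1 u=1 y=0 z=0
t9.Δ1 r=1 x=0 q=1 clk=0 p=0 v=1 u=1 y=0 z=0
t10.Δ0 r=1 x=0 q=1 clk=0 p=0 v=1 u=1 y=0 z=0
t10.Δ1 r=1 x=0 q=1 clk=1 p=0 v=1 u=1 y=0 z=0
t10.Δ2 r=1 x=0 q=1 clk=1 p=0 v=1 u=1 y=1 z=0
t10.Δ3 r=1 x=0 q=1 clk=1 p=0 v=1 u=1 y=1 z=1
t10.Δ4 r=1 x=1 q=1 clk=1 p=0 v=1 u=1 y=1 z=1
t11.Δ0 r=1 x=1 q=1 clk=1 p=0 v=1 u=1 y=1 z=1
t11.Δ1 r=1 x=1 q=1 clk=0 p=0 v=1 u=1 y=1 z=1

1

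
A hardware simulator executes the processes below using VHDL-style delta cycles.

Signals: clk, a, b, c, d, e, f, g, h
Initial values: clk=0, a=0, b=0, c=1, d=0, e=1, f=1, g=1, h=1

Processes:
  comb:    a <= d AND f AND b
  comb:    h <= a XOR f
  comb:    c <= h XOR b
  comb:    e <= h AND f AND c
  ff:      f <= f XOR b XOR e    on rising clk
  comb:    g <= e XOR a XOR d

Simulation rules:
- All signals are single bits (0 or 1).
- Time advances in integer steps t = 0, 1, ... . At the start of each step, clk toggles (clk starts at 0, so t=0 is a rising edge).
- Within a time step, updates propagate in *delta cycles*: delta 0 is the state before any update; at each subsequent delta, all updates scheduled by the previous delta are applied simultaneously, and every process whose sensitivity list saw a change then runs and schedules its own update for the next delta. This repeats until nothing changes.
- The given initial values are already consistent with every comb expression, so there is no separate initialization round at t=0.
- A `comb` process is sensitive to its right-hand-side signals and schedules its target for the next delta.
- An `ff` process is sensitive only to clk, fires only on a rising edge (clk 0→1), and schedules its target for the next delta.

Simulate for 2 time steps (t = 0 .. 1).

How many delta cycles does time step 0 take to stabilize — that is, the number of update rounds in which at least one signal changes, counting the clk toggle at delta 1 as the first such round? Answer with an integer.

4

t=0 Δ0: d=0 c=1 g=1 f=1 a=0 e=1 h=1 clk=0 b=0
  Δ1: clk:0→1
  Δ2: f:1→0
  Δ3: e:1→0, h:1→0
  Δ4: c:1→0, g:1→0
  (4Δ to stable)
t=1 Δ0: d=0 c=0 g=0 f=0 a=0 e=0 h=0 clk=1 b=0
  Δ1: clk:1→0
  (1Δ to stable)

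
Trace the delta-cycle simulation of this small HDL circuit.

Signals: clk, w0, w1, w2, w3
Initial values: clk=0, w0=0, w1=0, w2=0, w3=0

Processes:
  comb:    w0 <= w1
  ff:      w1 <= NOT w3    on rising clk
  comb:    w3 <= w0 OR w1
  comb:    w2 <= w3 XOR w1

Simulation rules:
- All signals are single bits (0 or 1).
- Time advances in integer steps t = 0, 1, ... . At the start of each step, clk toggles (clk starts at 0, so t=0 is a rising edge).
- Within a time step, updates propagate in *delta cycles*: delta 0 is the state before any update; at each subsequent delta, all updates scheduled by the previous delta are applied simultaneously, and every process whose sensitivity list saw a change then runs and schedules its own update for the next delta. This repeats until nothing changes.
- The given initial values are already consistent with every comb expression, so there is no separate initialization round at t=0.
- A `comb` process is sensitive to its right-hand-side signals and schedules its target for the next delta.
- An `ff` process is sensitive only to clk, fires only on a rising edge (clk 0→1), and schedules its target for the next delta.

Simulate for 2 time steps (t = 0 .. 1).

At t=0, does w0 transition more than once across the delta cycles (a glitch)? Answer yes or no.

no

t0.Δ0 clk=0 w3=0 w0=0 w1=0 w2=0
t0.Δ1 clk=1 w3=0 w0=0 w1=0 w2=0
t0.Δ2 clk=1 w3=0 w0=0 w1=1 w2=0
t0.Δ3 clk=1 w3=1 w0=1 w1=1 w2=1
t0.Δ4 clk=1 w3=1 w0=1 w1=1 w2=0
t1.Δ0 clk=1 w3=1 w0=1 w1=1 w2=0
t1.Δ1 clk=0 w3=1 w0=1 w1=1 w2=0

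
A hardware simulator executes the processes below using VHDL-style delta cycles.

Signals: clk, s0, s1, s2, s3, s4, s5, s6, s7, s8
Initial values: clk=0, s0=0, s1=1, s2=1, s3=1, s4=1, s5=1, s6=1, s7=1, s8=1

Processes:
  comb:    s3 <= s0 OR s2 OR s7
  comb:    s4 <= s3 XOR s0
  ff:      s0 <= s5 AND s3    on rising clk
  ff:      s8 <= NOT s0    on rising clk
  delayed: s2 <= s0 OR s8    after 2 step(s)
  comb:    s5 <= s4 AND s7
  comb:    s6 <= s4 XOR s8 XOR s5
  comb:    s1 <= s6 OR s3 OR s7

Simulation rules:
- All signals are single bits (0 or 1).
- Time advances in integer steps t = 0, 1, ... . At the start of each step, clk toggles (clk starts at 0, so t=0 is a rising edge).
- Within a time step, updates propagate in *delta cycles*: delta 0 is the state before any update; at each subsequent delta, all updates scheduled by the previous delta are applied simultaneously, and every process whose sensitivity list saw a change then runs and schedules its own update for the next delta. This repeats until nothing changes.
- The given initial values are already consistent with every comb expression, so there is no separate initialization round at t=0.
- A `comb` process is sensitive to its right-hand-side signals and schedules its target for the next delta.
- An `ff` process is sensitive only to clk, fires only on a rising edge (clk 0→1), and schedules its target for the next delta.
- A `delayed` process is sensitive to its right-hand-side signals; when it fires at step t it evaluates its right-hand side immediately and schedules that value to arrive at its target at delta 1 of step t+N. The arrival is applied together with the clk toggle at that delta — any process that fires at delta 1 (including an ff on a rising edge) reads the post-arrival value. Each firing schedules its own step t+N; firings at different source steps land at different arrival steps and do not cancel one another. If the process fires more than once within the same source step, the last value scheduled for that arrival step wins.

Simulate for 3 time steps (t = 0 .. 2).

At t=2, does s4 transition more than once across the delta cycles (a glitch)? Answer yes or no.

no

t0.Δ0 s3=1 s6=1 s8=1 s2=1 s0=0 clk=0 s1=1 s4=1 s5=1 s7=1
t0.Δ1 s3=1 s6=1 s8=1 s2=1 s0=0 clk=1 s1=1 s4=1 s5=1 s7=1
t0.Δ2 s3=1 s6=1 s8=1 s2=1 s0=1 clk=1 s1=1 s4=1 s5=1 s7=1
t0.Δ3 s3=1 s6=1 s8=1 s2=1 s0=1 clk=1 s1=1 s4=0 s5=1 s7=1
t0.Δ4 s3=1 s6=0 s8=1 s2=1 s0=1 clk=1 s1=1 s4=0 s5=0 s7=1
t0.Δ5 s3=1 s6=1 s8=1 s2=1 s0=1 clk=1 s1=1 s4=0 s5=0 s7=1
t1.Δ0 s3=1 s6=1 s8=1 s2=1 s0=1 clk=1 s1=1 s4=0 s5=0 s7=1
t1.Δ1 s3=1 s6=1 s8=1 s2=1 s0=1 clk=0 s1=1 s4=0 s5=0 s7=1
t2.Δ0 s3=1 s6=1 s8=1 s2=1 s0=1 clk=0 s1=1 s4=0 s5=0 s7=1
t2.Δ1 s3=1 s6=1 s8=1 s2=1 s0=1 clk=1 s1=1 s4=0 s5=0 s7=1
t2.Δ2 s3=1 s6=1 s8=0 s2=1 s0=0 clk=1 s1=1 s4=0 s5=0 s7=1
t2.Δ3 s3=1 s6=0 s8=0 s2=1 s0=0 clk=1 s1=1 s4=1 s5=0 s7=1
t2.Δ4 s3=1 s6=1 s8=0 s2=1 s0=0 clk=1 s1=1 s4=1 s5=1 s7=1
t2.Δ5 s3=1 s6=0 s8=0 s2=1 s0=0 clk=1 s1=1 s4=1 s5=1 s7=1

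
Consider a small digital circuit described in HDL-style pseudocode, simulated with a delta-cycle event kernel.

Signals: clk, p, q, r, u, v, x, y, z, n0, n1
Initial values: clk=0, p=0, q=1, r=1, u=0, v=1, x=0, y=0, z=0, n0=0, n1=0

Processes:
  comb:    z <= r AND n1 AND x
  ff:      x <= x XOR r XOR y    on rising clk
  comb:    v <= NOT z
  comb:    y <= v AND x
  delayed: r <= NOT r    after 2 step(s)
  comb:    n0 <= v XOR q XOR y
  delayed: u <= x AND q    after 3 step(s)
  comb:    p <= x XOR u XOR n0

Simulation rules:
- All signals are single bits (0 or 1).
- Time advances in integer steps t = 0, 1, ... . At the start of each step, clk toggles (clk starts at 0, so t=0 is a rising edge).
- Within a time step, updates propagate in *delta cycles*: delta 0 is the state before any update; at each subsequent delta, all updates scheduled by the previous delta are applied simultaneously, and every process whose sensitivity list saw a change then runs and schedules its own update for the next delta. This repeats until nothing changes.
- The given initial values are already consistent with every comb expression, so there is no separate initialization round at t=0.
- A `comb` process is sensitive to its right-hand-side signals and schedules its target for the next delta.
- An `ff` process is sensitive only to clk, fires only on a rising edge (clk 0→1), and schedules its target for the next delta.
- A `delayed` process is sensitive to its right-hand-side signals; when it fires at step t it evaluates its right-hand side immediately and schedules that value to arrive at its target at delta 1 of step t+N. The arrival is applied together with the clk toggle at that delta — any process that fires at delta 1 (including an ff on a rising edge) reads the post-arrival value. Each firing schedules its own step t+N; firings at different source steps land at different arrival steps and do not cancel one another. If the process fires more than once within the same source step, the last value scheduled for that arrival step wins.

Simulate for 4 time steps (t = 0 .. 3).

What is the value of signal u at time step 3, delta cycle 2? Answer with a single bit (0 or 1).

1

t=0 Δ0: v=1 p=0 r=1 n1=0 y=0 clk=0 x=0 u=0 q=1 z=0 n0=0
  Δ1: clk:0→1
  Δ2: x:0→1
  Δ3: p:0→1, y:0→1
  Δ4: n0:0→1
  Δ5: p:1→0
  (5Δ to stable)
t=1 Δ0: v=1 p=0 r=1 n1=0 y=1 clk=1 x=1 u=0 q=1 z=0 n0=1
  Δ1: clk:1→0
  (1Δ to stable)
t=2 Δ0: v=1 p=0 r=1 n1=0 y=1 clk=0 x=1 u=0 q=1 z=0 n0=1
  Δ1: clk:0→1
  (1Δ to stable)
t=3 Δ0: v=1 p=0 r=1 n1=0 y=1 clk=1 x=1 u=0 q=1 z=0 n0=1
  Δ1: clk:1→0, u:0→1
  Δ2: p:0→1
  (2Δ to stable)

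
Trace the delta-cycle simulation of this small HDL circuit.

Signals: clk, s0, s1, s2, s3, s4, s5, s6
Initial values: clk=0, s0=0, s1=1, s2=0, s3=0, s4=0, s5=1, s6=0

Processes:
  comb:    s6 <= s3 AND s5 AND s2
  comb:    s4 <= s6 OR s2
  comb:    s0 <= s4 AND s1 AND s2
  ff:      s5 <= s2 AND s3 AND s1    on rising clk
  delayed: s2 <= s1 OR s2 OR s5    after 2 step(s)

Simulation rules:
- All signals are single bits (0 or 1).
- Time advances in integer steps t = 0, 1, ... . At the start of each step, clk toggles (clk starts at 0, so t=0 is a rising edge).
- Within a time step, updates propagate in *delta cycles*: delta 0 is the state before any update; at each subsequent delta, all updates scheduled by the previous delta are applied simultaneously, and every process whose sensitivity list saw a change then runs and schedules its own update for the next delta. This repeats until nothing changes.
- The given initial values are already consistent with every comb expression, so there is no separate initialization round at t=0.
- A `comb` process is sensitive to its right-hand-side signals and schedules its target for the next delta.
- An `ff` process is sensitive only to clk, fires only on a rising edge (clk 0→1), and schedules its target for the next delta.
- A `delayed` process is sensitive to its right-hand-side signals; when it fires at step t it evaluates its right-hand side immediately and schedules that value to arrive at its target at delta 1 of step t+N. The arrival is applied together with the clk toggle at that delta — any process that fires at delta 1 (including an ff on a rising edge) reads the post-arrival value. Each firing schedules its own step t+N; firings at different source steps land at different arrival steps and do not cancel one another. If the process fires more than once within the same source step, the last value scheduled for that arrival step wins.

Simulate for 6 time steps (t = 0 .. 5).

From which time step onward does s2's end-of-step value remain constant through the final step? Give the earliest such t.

2

t=0 Δ0: s6=0 s3=0 s4=0 s5=1 s2=0 clk=0 s1=1 s0=0
  Δ1: clk:0→1
  Δ2: s5:1→0
  (2Δ to stable)
t=1 Δ0: s6=0 s3=0 s4=0 s5=0 s2=0 clk=1 s1=1 s0=0
  Δ1: clk:1→0
  (1Δ to stable)
t=2 Δ0: s6=0 s3=0 s4=0 s5=0 s2=0 clk=0 s1=1 s0=0
  Δ1: s2:0→1, clk:0→1
  Δ2: s4:0→1
  Δ3: s0:0→1
  (3Δ to stable)
t=3 Δ0: s6=0 s3=0 s4=1 s5=0 s2=1 clk=1 s1=1 s0=1
  Δ1: clk:1→0
  (1Δ to stable)
t=4 Δ0: s6=0 s3=0 s4=1 s5=0 s2=1 clk=0 s1=1 s0=1
  Δ1: clk:0→1
  (1Δ to stable)
t=5 Δ0: s6=0 s3=0 s4=1 s5=0 s2=1 clk=1 s1=1 s0=1
  Δ1: clk:1→0
  (1Δ to stable)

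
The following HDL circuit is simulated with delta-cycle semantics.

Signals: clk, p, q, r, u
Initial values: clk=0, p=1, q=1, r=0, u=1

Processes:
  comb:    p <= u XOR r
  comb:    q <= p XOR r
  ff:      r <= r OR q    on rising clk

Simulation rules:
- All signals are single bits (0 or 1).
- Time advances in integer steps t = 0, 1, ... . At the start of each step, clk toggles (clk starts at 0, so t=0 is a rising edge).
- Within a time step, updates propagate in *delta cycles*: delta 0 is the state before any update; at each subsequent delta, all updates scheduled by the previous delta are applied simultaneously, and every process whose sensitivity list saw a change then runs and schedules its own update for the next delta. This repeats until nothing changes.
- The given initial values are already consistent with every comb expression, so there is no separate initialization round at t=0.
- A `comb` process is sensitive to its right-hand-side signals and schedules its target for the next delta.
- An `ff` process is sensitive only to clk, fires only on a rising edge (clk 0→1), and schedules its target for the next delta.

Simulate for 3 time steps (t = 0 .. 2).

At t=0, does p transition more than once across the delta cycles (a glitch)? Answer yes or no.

[bits: clk,u,q,p,r]
t=0: Δ0=01110 Δ1=11110 Δ2=11111 Δ3=11001 Δ4=11101 | 4Δ
t=1: Δ0=11101 Δ1=01101 | 1Δ
t=2: Δ0=01101 Δ1=11101 | 1Δ

no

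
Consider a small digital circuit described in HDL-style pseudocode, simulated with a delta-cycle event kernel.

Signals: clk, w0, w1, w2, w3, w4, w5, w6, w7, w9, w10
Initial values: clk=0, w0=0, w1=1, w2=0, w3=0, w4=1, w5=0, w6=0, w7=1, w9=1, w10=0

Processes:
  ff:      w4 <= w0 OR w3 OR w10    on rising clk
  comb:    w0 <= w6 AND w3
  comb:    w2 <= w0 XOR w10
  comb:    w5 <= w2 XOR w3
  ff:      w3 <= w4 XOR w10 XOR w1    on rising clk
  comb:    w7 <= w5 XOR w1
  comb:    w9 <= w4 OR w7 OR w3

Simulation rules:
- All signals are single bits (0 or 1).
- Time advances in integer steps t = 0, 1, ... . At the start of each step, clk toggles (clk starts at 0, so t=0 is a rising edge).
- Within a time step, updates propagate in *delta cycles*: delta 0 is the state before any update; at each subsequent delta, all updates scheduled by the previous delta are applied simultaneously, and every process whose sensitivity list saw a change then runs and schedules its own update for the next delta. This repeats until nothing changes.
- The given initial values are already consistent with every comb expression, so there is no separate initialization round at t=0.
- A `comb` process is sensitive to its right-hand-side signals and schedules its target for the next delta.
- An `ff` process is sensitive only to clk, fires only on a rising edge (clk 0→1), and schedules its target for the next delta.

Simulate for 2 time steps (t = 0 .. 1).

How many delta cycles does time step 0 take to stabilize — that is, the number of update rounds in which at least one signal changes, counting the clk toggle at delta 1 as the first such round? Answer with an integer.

2

t0.Δ0 w1=1 w2=0 w4=1 w6=0 w3=0 w9=1 w5=0 w7=1 w0=0 clk=0 w10=0
t0.Δ1 w1=1 w2=0 w4=1 w6=0 w3=0 w9=1 w5=0 w7=1 w0=0 clk=1 w10=0
t0.Δ2 w1=1 w2=0 w4=0 w6=0 w3=0 w9=1 w5=0 w7=1 w0=0 clk=1 w10=0
t1.Δ0 w1=1 w2=0 w4=0 w6=0 w3=0 w9=1 w5=0 w7=1 w0=0 clk=1 w10=0
t1.Δ1 w1=1 w2=0 w4=0 w6=0 w3=0 w9=1 w5=0 w7=1 w0=0 clk=0 w10=0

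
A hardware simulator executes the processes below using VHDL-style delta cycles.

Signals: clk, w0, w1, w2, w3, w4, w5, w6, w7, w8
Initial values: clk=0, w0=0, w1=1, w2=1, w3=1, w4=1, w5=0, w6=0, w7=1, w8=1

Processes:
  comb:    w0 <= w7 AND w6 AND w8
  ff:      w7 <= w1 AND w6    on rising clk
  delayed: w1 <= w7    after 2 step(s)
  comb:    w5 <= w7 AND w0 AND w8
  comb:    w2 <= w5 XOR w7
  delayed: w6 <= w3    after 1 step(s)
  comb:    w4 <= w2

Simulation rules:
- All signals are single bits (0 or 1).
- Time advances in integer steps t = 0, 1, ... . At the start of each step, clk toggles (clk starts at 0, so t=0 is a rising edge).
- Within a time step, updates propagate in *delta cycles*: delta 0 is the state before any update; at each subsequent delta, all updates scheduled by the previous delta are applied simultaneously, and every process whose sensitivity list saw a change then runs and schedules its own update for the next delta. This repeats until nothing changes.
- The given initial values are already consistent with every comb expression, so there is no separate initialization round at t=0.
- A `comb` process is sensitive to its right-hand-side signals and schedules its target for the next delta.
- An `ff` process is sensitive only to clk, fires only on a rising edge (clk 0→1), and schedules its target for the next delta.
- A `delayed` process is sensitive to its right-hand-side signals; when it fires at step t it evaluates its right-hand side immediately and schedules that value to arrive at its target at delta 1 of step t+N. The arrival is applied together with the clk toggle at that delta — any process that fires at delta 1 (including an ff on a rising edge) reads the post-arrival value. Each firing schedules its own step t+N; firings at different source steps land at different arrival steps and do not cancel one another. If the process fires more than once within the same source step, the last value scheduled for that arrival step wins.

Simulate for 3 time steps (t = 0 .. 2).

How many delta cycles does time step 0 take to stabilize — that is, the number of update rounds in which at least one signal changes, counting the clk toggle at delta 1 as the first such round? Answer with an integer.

4

[bits: w3,w4,clk,w7,w8,w6,w1,w2,w0,w5]
t=0: Δ0=1101101100 Δ1=1111101100 Δ2=1110101100 Δ3=1110101000 Δ4=1010101000 | 4Δ
t=1: Δ0=1010101000 Δ1=1000101000 | 1Δ
t=2: Δ0=1000101000 Δ1=1010100000 | 1Δ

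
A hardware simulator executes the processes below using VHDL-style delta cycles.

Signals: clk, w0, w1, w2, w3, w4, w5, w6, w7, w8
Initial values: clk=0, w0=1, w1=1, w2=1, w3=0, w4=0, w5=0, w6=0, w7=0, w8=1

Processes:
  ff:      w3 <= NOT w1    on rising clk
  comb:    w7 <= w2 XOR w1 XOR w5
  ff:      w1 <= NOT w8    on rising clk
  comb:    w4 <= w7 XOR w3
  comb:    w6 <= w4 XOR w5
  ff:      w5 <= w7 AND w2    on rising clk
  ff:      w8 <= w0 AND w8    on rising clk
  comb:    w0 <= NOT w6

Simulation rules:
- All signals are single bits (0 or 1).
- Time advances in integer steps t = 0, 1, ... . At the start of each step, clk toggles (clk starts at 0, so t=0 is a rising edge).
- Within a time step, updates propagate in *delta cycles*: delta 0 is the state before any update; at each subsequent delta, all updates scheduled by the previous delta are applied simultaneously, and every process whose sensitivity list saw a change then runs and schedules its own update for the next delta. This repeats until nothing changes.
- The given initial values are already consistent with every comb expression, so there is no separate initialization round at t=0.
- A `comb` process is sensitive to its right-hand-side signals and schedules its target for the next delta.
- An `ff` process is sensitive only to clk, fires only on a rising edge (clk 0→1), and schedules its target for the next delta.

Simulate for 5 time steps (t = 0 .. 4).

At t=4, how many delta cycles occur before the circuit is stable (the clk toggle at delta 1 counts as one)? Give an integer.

4

t0.Δ0 w4=0 w6=0 w0=1 w5=0 w7=0 w8=1 w1=1 w2=1 clk=0 w3=0
t0.Δ1 w4=0 w6=0 w0=1 w5=0 w7=0 w8=1 w1=1 w2=1 clk=1 w3=0
t0.Δ2 w4=0 w6=0 w0=1 w5=0 w7=0 w8=1 w1=0 w2=1 clk=1 w3=0
t0.Δ3 w4=0 w6=0 w0=1 w5=0 w7=1 w8=1 w1=0 w2=1 clk=1 w3=0
t0.Δ4 w4=1 w6=0 w0=1 w5=0 w7=1 w8=1 w1=0 w2=1 clk=1 w3=0
t0.Δ5 w4=1 w6=1 w0=1 w5=0 w7=1 w8=1 w1=0 w2=1 clk=1 w3=0
t0.Δ6 w4=1 w6=1 w0=0 w5=0 w7=1 w8=1 w1=0 w2=1 clk=1 w3=0
t1.Δ0 w4=1 w6=1 w0=0 w5=0 w7=1 w8=1 w1=0 w2=1 clk=1 w3=0
t1.Δ1 w4=1 w6=1 w0=0 w5=0 w7=1 w8=1 w1=0 w2=1 clk=0 w3=0
t2.Δ0 w4=1 w6=1 w0=0 w5=0 w7=1 w8=1 w1=0 w2=1 clk=0 w3=0
t2.Δ1 w4=1 w6=1 w0=0 w5=0 w7=1 w8=1 w1=0 w2=1 clk=1 w3=0
t2.Δ2 w4=1 w6=1 w0=0 w5=1 w7=1 w8=0 w1=0 w2=1 clk=1 w3=1
t2.Δ3 w4=0 w6=0 w0=0 w5=1 w7=0 w8=0 w1=0 w2=1 clk=1 w3=1
t2.Δ4 w4=1 w6=1 w0=1 w5=1 w7=0 w8=0 w1=0 w2=1 clk=1 w3=1
t2.Δ5 w4=1 w6=0 w0=0 w5=1 w7=0 w8=0 w1=0 w2=1 clk=1 w3=1
t2.Δ6 w4=1 w6=0 w0=1 w5=1 w7=0 w8=0 w1=0 w2=1 clk=1 w3=1
t3.Δ0 w4=1 w6=0 w0=1 w5=1 w7=0 w8=0 w1=0 w2=1 clk=1 w3=1
t3.Δ1 w4=1 w6=0 w0=1 w5=1 w7=0 w8=0 w1=0 w2=1 clk=0 w3=1
t4.Δ0 w4=1 w6=0 w0=1 w5=1 w7=0 w8=0 w1=0 w2=1 clk=0 w3=1
t4.Δ1 w4=1 w6=0 w0=1 w5=1 w7=0 w8=0 w1=0 w2=1 clk=1 w3=1
t4.Δ2 w4=1 w6=0 w0=1 w5=0 w7=0 w8=0 w1=1 w2=1 clk=1 w3=1
t4.Δ3 w4=1 w6=1 w0=1 w5=0 w7=0 w8=0 w1=1 w2=1 clk=1 w3=1
t4.Δ4 w4=1 w6=1 w0=0 w5=0 w7=0 w8=0 w1=1 w2=1 clk=1 w3=1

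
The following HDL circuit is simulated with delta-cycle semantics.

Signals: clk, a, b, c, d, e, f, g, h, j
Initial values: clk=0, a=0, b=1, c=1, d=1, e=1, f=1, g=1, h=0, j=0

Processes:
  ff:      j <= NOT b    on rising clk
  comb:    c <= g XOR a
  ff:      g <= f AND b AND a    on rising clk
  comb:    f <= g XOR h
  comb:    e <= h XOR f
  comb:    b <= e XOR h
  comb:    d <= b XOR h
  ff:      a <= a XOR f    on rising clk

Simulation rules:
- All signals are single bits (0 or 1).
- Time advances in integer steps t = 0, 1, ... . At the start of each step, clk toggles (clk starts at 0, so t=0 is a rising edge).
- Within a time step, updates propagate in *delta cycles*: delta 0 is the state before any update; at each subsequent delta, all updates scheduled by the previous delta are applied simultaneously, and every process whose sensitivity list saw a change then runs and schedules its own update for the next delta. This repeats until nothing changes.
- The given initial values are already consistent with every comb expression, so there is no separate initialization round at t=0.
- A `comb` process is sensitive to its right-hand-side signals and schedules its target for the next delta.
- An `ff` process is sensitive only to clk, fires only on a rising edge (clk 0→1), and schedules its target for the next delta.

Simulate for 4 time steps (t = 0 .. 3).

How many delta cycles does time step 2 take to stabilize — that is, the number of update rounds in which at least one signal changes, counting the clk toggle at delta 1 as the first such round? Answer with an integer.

2

t0.Δ0 e=1 f=1 j=0 a=0 d=1 h=0 clk=0 g=1 c=1 b=1
t0.Δ1 e=1 f=1 j=0 a=0 d=1 h=0 clk=1 g=1 c=1 b=1
t0.Δ2 e=1 f=1 j=0 a=1 d=1 h=0 clk=1 g=0 c=1 b=1
t0.Δ3 e=1 f=0 j=0 a=1 d=1 h=0 clk=1 g=0 c=1 b=1
t0.Δ4 e=0 f=0 j=0 a=1 d=1 h=0 clk=1 g=0 c=1 b=1
t0.Δ5 e=0 f=0 j=0 a=1 d=1 h=0 clk=1 g=0 c=1 b=0
t0.Δ6 e=0 f=0 j=0 a=1 d=0 h=0 clk=1 g=0 c=1 b=0
t1.Δ0 e=0 f=0 j=0 a=1 d=0 h=0 clk=1 g=0 c=1 b=0
t1.Δ1 e=0 f=0 j=0 a=1 d=0 h=0 clk=0 g=0 c=1 b=0
t2.Δ0 e=0 f=0 j=0 a=1 d=0 h=0 clk=0 g=0 c=1 b=0
t2.Δ1 e=0 f=0 j=0 a=1 d=0 h=0 clk=1 g=0 c=1 b=0
t2.Δ2 e=0 f=0 j=1 a=1 d=0 h=0 clk=1 g=0 c=1 b=0
t3.Δ0 e=0 f=0 j=1 a=1 d=0 h=0 clk=1 g=0 c=1 b=0
t3.Δ1 e=0 f=0 j=1 a=1 d=0 h=0 clk=0 g=0 c=1 b=0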